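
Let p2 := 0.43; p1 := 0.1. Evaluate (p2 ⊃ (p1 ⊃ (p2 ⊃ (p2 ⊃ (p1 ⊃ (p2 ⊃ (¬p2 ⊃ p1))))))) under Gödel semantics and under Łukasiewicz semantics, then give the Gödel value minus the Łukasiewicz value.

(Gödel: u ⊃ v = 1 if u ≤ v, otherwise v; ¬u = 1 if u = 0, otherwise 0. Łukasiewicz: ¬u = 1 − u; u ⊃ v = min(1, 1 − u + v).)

0.00

Gödel evaluation:
  ¬p2: Gödel ¬ of 0.43 = 0 (operand ≠ 0)
  (¬p2 ⊃ p1): 0 ≤ 0.1, so result = 1
  (p2 ⊃ (¬p2 ⊃ p1)): 0.43 ≤ 1, so result = 1
  (p1 ⊃ (p2 ⊃ (¬p2 ⊃ p1))): 0.1 ≤ 1, so result = 1
  (p2 ⊃ (p1 ⊃ (p2 ⊃ (¬p2 ⊃ p1)))): 0.43 ≤ 1, so result = 1
  (p2 ⊃ (p2 ⊃ (p1 ⊃ (p2 ⊃ (¬p2 ⊃ p1))))): 0.43 ≤ 1, so result = 1
  (p1 ⊃ (p2 ⊃ (p2 ⊃ (p1 ⊃ (p2 ⊃ (¬p2 ⊃ p1)))))): 0.1 ≤ 1, so result = 1
  (p2 ⊃ (p1 ⊃ (p2 ⊃ (p2 ⊃ (p1 ⊃ (p2 ⊃ (¬p2 ⊃ p1))))))): 0.43 ≤ 1, so result = 1
  Gödel value = 1
Łukasiewicz evaluation:
  ¬p2: Łukasiewicz ¬ gives 1 − 0.43 = 0.57
  (¬p2 ⊃ p1): min(1, 1 − 0.57 + 0.1) = 0.53
  (p2 ⊃ (¬p2 ⊃ p1)): min(1, 1 − 0.43 + 0.53) = 1
  (p1 ⊃ (p2 ⊃ (¬p2 ⊃ p1))): min(1, 1 − 0.1 + 1) = 1
  (p2 ⊃ (p1 ⊃ (p2 ⊃ (¬p2 ⊃ p1)))): min(1, 1 − 0.43 + 1) = 1
  (p2 ⊃ (p2 ⊃ (p1 ⊃ (p2 ⊃ (¬p2 ⊃ p1))))): min(1, 1 − 0.43 + 1) = 1
  (p1 ⊃ (p2 ⊃ (p2 ⊃ (p1 ⊃ (p2 ⊃ (¬p2 ⊃ p1)))))): min(1, 1 − 0.1 + 1) = 1
  (p2 ⊃ (p1 ⊃ (p2 ⊃ (p2 ⊃ (p1 ⊃ (p2 ⊃ (¬p2 ⊃ p1))))))): min(1, 1 − 0.43 + 1) = 1
  Łukasiewicz value = 1
Difference: 1 − 1 = 0.00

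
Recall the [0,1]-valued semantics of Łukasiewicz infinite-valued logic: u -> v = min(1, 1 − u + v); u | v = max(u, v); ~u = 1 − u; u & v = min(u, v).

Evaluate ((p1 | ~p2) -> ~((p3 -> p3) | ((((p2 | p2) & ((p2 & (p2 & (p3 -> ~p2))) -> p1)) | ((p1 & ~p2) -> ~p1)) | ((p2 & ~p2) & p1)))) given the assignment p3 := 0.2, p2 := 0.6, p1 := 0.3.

~p2: Łukasiewicz ¬ gives 1 − 0.6 = 0.4
(p1 | ~p2) = max(0.3, 0.4) = 0.4
(p3 -> p3): min(1, 1 − 0.2 + 0.2) = 1
(p2 | p2) = max(0.6, 0.6) = 0.6
~p2: Łukasiewicz ¬ gives 1 − 0.6 = 0.4
(p3 -> ~p2): min(1, 1 − 0.2 + 0.4) = 1
(p2 & (p3 -> ~p2)) = min(0.6, 1) = 0.6
(p2 & (p2 & (p3 -> ~p2))) = min(0.6, 0.6) = 0.6
((p2 & (p2 & (p3 -> ~p2))) -> p1): min(1, 1 − 0.6 + 0.3) = 0.7
((p2 | p2) & ((p2 & (p2 & (p3 -> ~p2))) -> p1)) = min(0.6, 0.7) = 0.6
~p2: Łukasiewicz ¬ gives 1 − 0.6 = 0.4
(p1 & ~p2) = min(0.3, 0.4) = 0.3
~p1: Łukasiewicz ¬ gives 1 − 0.3 = 0.7
((p1 & ~p2) -> ~p1): min(1, 1 − 0.3 + 0.7) = 1
(((p2 | p2) & ((p2 & (p2 & (p3 -> ~p2))) -> p1)) | ((p1 & ~p2) -> ~p1)) = max(0.6, 1) = 1
~p2: Łukasiewicz ¬ gives 1 − 0.6 = 0.4
(p2 & ~p2) = min(0.6, 0.4) = 0.4
((p2 & ~p2) & p1) = min(0.4, 0.3) = 0.3
((((p2 | p2) & ((p2 & (p2 & (p3 -> ~p2))) -> p1)) | ((p1 & ~p2) -> ~p1)) | ((p2 & ~p2) & p1)) = max(1, 0.3) = 1
((p3 -> p3) | ((((p2 | p2) & ((p2 & (p2 & (p3 -> ~p2))) -> p1)) | ((p1 & ~p2) -> ~p1)) | ((p2 & ~p2) & p1))) = max(1, 1) = 1
~((p3 -> p3) | ((((p2 | p2) & ((p2 & (p2 & (p3 -> ~p2))) -> p1)) | ((p1 & ~p2) -> ~p1)) | ((p2 & ~p2) & p1))): Łukasiewicz ¬ gives 1 − 1 = 0
((p1 | ~p2) -> ~((p3 -> p3) | ((((p2 | p2) & ((p2 & (p2 & (p3 -> ~p2))) -> p1)) | ((p1 & ~p2) -> ~p1)) | ((p2 & ~p2) & p1)))): min(1, 1 − 0.4 + 0) = 0.6

0.60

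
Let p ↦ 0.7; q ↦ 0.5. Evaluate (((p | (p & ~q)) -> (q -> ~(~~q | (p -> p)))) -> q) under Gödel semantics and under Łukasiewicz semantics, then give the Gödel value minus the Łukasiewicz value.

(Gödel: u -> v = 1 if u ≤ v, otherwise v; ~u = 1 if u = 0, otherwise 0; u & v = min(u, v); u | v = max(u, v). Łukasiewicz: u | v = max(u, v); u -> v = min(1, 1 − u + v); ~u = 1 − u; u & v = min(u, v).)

Gödel evaluation:
  ~q: Gödel ¬ of 0.5 = 0 (operand ≠ 0)
  (p & ~q) = min(0.7, 0) = 0
  (p | (p & ~q)) = max(0.7, 0) = 0.7
  ~q: Gödel ¬ of 0.5 = 0 (operand ≠ 0)
  ~~q: Gödel ¬ of 0 = 1 (operand is 0)
  (p -> p): 0.7 ≤ 0.7, so result = 1
  (~~q | (p -> p)) = max(1, 1) = 1
  ~(~~q | (p -> p)): Gödel ¬ of 1 = 0 (operand ≠ 0)
  (q -> ~(~~q | (p -> p))): 0.5 > 0, so result = 0
  ((p | (p & ~q)) -> (q -> ~(~~q | (p -> p)))): 0.7 > 0, so result = 0
  (((p | (p & ~q)) -> (q -> ~(~~q | (p -> p)))) -> q): 0 ≤ 0.5, so result = 1
  Gödel value = 1
Łukasiewicz evaluation:
  ~q: Łukasiewicz ¬ gives 1 − 0.5 = 0.5
  (p & ~q) = min(0.7, 0.5) = 0.5
  (p | (p & ~q)) = max(0.7, 0.5) = 0.7
  ~q: Łukasiewicz ¬ gives 1 − 0.5 = 0.5
  ~~q: Łukasiewicz ¬ gives 1 − 0.5 = 0.5
  (p -> p): min(1, 1 − 0.7 + 0.7) = 1
  (~~q | (p -> p)) = max(0.5, 1) = 1
  ~(~~q | (p -> p)): Łukasiewicz ¬ gives 1 − 1 = 0
  (q -> ~(~~q | (p -> p))): min(1, 1 − 0.5 + 0) = 0.5
  ((p | (p & ~q)) -> (q -> ~(~~q | (p -> p)))): min(1, 1 − 0.7 + 0.5) = 0.8
  (((p | (p & ~q)) -> (q -> ~(~~q | (p -> p)))) -> q): min(1, 1 − 0.8 + 0.5) = 0.7
  Łukasiewicz value = 0.7
Difference: 1 − 0.7 = 0.30

0.30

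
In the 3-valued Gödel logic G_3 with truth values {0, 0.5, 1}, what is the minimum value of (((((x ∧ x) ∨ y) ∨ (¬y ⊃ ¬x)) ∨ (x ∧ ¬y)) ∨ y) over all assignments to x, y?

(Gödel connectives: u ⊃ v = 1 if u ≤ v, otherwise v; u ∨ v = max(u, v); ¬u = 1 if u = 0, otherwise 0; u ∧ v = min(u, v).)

The minimum is attained at x = 0.5, y = 0:
  (x ∧ x) = min(0.5, 0.5) = 0.5
  ((x ∧ x) ∨ y) = max(0.5, 0) = 0.5
  ¬y: Gödel ¬ of 0 = 1 (operand is 0)
  ¬x: Gödel ¬ of 0.5 = 0 (operand ≠ 0)
  (¬y ⊃ ¬x): 1 > 0, so result = 0
  (((x ∧ x) ∨ y) ∨ (¬y ⊃ ¬x)) = max(0.5, 0) = 0.5
  ¬y: Gödel ¬ of 0 = 1 (operand is 0)
  (x ∧ ¬y) = min(0.5, 1) = 0.5
  ((((x ∧ x) ∨ y) ∨ (¬y ⊃ ¬x)) ∨ (x ∧ ¬y)) = max(0.5, 0.5) = 0.5
  (((((x ∧ x) ∨ y) ∨ (¬y ⊃ ¬x)) ∨ (x ∧ ¬y)) ∨ y) = max(0.5, 0) = 0.5
Checking all 9 assignments confirms none give a value below 0.50.

0.50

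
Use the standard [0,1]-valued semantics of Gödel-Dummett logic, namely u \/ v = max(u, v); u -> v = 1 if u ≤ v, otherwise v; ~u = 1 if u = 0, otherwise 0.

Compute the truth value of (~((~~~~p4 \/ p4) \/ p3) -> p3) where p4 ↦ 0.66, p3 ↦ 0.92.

1.00

~p4: Gödel ¬ of 0.66 = 0 (operand ≠ 0)
~~p4: Gödel ¬ of 0 = 1 (operand is 0)
~~~p4: Gödel ¬ of 1 = 0 (operand ≠ 0)
~~~~p4: Gödel ¬ of 0 = 1 (operand is 0)
(~~~~p4 \/ p4) = max(1, 0.66) = 1
((~~~~p4 \/ p4) \/ p3) = max(1, 0.92) = 1
~((~~~~p4 \/ p4) \/ p3): Gödel ¬ of 1 = 0 (operand ≠ 0)
(~((~~~~p4 \/ p4) \/ p3) -> p3): 0 ≤ 0.92, so result = 1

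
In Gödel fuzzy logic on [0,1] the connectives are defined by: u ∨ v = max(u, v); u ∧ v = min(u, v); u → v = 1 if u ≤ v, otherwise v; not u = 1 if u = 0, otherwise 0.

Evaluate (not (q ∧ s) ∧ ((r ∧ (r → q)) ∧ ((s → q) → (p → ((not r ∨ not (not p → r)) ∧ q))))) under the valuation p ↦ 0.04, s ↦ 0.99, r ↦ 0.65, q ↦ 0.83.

(q ∧ s) = min(0.83, 0.99) = 0.83
not (q ∧ s): Gödel ¬ of 0.83 = 0 (operand ≠ 0)
(r → q): 0.65 ≤ 0.83, so result = 1
(r ∧ (r → q)) = min(0.65, 1) = 0.65
(s → q): 0.99 > 0.83, so result = 0.83
not r: Gödel ¬ of 0.65 = 0 (operand ≠ 0)
not p: Gödel ¬ of 0.04 = 0 (operand ≠ 0)
(not p → r): 0 ≤ 0.65, so result = 1
not (not p → r): Gödel ¬ of 1 = 0 (operand ≠ 0)
(not r ∨ not (not p → r)) = max(0, 0) = 0
((not r ∨ not (not p → r)) ∧ q) = min(0, 0.83) = 0
(p → ((not r ∨ not (not p → r)) ∧ q)): 0.04 > 0, so result = 0
((s → q) → (p → ((not r ∨ not (not p → r)) ∧ q))): 0.83 > 0, so result = 0
((r ∧ (r → q)) ∧ ((s → q) → (p → ((not r ∨ not (not p → r)) ∧ q)))) = min(0.65, 0) = 0
(not (q ∧ s) ∧ ((r ∧ (r → q)) ∧ ((s → q) → (p → ((not r ∨ not (not p → r)) ∧ q))))) = min(0, 0) = 0

0.00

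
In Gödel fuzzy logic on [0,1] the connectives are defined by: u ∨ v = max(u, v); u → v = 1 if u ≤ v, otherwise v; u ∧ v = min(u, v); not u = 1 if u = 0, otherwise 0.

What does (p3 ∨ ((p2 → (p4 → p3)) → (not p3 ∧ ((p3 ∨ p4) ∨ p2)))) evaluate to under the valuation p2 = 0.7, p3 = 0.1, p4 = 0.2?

(p4 → p3): 0.2 > 0.1, so result = 0.1
(p2 → (p4 → p3)): 0.7 > 0.1, so result = 0.1
not p3: Gödel ¬ of 0.1 = 0 (operand ≠ 0)
(p3 ∨ p4) = max(0.1, 0.2) = 0.2
((p3 ∨ p4) ∨ p2) = max(0.2, 0.7) = 0.7
(not p3 ∧ ((p3 ∨ p4) ∨ p2)) = min(0, 0.7) = 0
((p2 → (p4 → p3)) → (not p3 ∧ ((p3 ∨ p4) ∨ p2))): 0.1 > 0, so result = 0
(p3 ∨ ((p2 → (p4 → p3)) → (not p3 ∧ ((p3 ∨ p4) ∨ p2)))) = max(0.1, 0) = 0.1

0.10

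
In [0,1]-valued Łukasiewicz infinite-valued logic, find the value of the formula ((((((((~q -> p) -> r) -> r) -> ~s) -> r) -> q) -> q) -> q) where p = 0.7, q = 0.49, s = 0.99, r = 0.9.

0.49

~q: Łukasiewicz ¬ gives 1 − 0.49 = 0.51
(~q -> p): min(1, 1 − 0.51 + 0.7) = 1
((~q -> p) -> r): min(1, 1 − 1 + 0.9) = 0.9
(((~q -> p) -> r) -> r): min(1, 1 − 0.9 + 0.9) = 1
~s: Łukasiewicz ¬ gives 1 − 0.99 = 0.01
((((~q -> p) -> r) -> r) -> ~s): min(1, 1 − 1 + 0.01) = 0.01
(((((~q -> p) -> r) -> r) -> ~s) -> r): min(1, 1 − 0.01 + 0.9) = 1
((((((~q -> p) -> r) -> r) -> ~s) -> r) -> q): min(1, 1 − 1 + 0.49) = 0.49
(((((((~q -> p) -> r) -> r) -> ~s) -> r) -> q) -> q): min(1, 1 − 0.49 + 0.49) = 1
((((((((~q -> p) -> r) -> r) -> ~s) -> r) -> q) -> q) -> q): min(1, 1 − 1 + 0.49) = 0.49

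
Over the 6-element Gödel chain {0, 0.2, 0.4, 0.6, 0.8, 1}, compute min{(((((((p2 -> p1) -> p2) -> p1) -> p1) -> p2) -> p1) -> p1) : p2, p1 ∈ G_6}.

0.20

The minimum is attained at p2 = 0, p1 = 0.2:
  (p2 -> p1): 0 ≤ 0.2, so result = 1
  ((p2 -> p1) -> p2): 1 > 0, so result = 0
  (((p2 -> p1) -> p2) -> p1): 0 ≤ 0.2, so result = 1
  ((((p2 -> p1) -> p2) -> p1) -> p1): 1 > 0.2, so result = 0.2
  (((((p2 -> p1) -> p2) -> p1) -> p1) -> p2): 0.2 > 0, so result = 0
  ((((((p2 -> p1) -> p2) -> p1) -> p1) -> p2) -> p1): 0 ≤ 0.2, so result = 1
  (((((((p2 -> p1) -> p2) -> p1) -> p1) -> p2) -> p1) -> p1): 1 > 0.2, so result = 0.2
Checking all 36 assignments confirms none give a value below 0.20.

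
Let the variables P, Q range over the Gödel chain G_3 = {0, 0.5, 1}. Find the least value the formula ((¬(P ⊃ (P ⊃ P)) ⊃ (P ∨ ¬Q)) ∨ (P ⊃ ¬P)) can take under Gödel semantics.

Every assignment gives 1. For instance at P = 0, Q = 0:
  (P ⊃ P): 0 ≤ 0, so result = 1
  (P ⊃ (P ⊃ P)): 0 ≤ 1, so result = 1
  ¬(P ⊃ (P ⊃ P)): Gödel ¬ of 1 = 0 (operand ≠ 0)
  ¬Q: Gödel ¬ of 0 = 1 (operand is 0)
  (P ∨ ¬Q) = max(0, 1) = 1
  (¬(P ⊃ (P ⊃ P)) ⊃ (P ∨ ¬Q)): 0 ≤ 1, so result = 1
  ¬P: Gödel ¬ of 0 = 1 (operand is 0)
  (P ⊃ ¬P): 0 ≤ 1, so result = 1
  ((¬(P ⊃ (P ⊃ P)) ⊃ (P ∨ ¬Q)) ∨ (P ⊃ ¬P)) = max(1, 1) = 1
All 9 assignments give value 1 — the formula is a G_3-tautology.

1.00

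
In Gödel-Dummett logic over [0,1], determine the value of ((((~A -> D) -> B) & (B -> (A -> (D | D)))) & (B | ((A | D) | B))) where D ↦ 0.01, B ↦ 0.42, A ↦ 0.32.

~A: Gödel ¬ of 0.32 = 0 (operand ≠ 0)
(~A -> D): 0 ≤ 0.01, so result = 1
((~A -> D) -> B): 1 > 0.42, so result = 0.42
(D | D) = max(0.01, 0.01) = 0.01
(A -> (D | D)): 0.32 > 0.01, so result = 0.01
(B -> (A -> (D | D))): 0.42 > 0.01, so result = 0.01
(((~A -> D) -> B) & (B -> (A -> (D | D)))) = min(0.42, 0.01) = 0.01
(A | D) = max(0.32, 0.01) = 0.32
((A | D) | B) = max(0.32, 0.42) = 0.42
(B | ((A | D) | B)) = max(0.42, 0.42) = 0.42
((((~A -> D) -> B) & (B -> (A -> (D | D)))) & (B | ((A | D) | B))) = min(0.01, 0.42) = 0.01

0.01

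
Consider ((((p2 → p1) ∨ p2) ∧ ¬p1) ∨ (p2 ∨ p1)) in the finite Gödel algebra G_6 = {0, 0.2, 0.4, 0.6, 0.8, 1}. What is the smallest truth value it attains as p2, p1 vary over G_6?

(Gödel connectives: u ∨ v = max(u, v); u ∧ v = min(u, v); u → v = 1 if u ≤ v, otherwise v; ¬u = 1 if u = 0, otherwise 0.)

The minimum is attained at p2 = 0, p1 = 0.2:
  (p2 → p1): 0 ≤ 0.2, so result = 1
  ((p2 → p1) ∨ p2) = max(1, 0) = 1
  ¬p1: Gödel ¬ of 0.2 = 0 (operand ≠ 0)
  (((p2 → p1) ∨ p2) ∧ ¬p1) = min(1, 0) = 0
  (p2 ∨ p1) = max(0, 0.2) = 0.2
  ((((p2 → p1) ∨ p2) ∧ ¬p1) ∨ (p2 ∨ p1)) = max(0, 0.2) = 0.2
Checking all 36 assignments confirms none give a value below 0.20.

0.20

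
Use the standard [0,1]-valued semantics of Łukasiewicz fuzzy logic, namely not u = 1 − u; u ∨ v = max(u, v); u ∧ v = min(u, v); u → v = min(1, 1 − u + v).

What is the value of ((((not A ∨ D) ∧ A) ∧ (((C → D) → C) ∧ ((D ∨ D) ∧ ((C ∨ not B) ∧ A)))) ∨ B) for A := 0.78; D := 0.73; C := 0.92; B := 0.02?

not A: Łukasiewicz ¬ gives 1 − 0.78 = 0.22
(not A ∨ D) = max(0.22, 0.73) = 0.73
((not A ∨ D) ∧ A) = min(0.73, 0.78) = 0.73
(C → D): min(1, 1 − 0.92 + 0.73) = 0.81
((C → D) → C): min(1, 1 − 0.81 + 0.92) = 1
(D ∨ D) = max(0.73, 0.73) = 0.73
not B: Łukasiewicz ¬ gives 1 − 0.02 = 0.98
(C ∨ not B) = max(0.92, 0.98) = 0.98
((C ∨ not B) ∧ A) = min(0.98, 0.78) = 0.78
((D ∨ D) ∧ ((C ∨ not B) ∧ A)) = min(0.73, 0.78) = 0.73
(((C → D) → C) ∧ ((D ∨ D) ∧ ((C ∨ not B) ∧ A))) = min(1, 0.73) = 0.73
(((not A ∨ D) ∧ A) ∧ (((C → D) → C) ∧ ((D ∨ D) ∧ ((C ∨ not B) ∧ A)))) = min(0.73, 0.73) = 0.73
((((not A ∨ D) ∧ A) ∧ (((C → D) → C) ∧ ((D ∨ D) ∧ ((C ∨ not B) ∧ A)))) ∨ B) = max(0.73, 0.02) = 0.73

0.73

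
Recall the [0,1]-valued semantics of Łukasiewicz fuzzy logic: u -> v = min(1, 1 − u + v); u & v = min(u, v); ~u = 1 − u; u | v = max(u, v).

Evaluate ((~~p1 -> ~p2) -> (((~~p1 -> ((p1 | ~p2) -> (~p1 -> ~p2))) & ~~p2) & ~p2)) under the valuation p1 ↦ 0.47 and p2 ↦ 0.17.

0.17

~p1: Łukasiewicz ¬ gives 1 − 0.47 = 0.53
~~p1: Łukasiewicz ¬ gives 1 − 0.53 = 0.47
~p2: Łukasiewicz ¬ gives 1 − 0.17 = 0.83
(~~p1 -> ~p2): min(1, 1 − 0.47 + 0.83) = 1
~p1: Łukasiewicz ¬ gives 1 − 0.47 = 0.53
~~p1: Łukasiewicz ¬ gives 1 − 0.53 = 0.47
~p2: Łukasiewicz ¬ gives 1 − 0.17 = 0.83
(p1 | ~p2) = max(0.47, 0.83) = 0.83
~p1: Łukasiewicz ¬ gives 1 − 0.47 = 0.53
~p2: Łukasiewicz ¬ gives 1 − 0.17 = 0.83
(~p1 -> ~p2): min(1, 1 − 0.53 + 0.83) = 1
((p1 | ~p2) -> (~p1 -> ~p2)): min(1, 1 − 0.83 + 1) = 1
(~~p1 -> ((p1 | ~p2) -> (~p1 -> ~p2))): min(1, 1 − 0.47 + 1) = 1
~p2: Łukasiewicz ¬ gives 1 − 0.17 = 0.83
~~p2: Łukasiewicz ¬ gives 1 − 0.83 = 0.17
((~~p1 -> ((p1 | ~p2) -> (~p1 -> ~p2))) & ~~p2) = min(1, 0.17) = 0.17
~p2: Łukasiewicz ¬ gives 1 − 0.17 = 0.83
(((~~p1 -> ((p1 | ~p2) -> (~p1 -> ~p2))) & ~~p2) & ~p2) = min(0.17, 0.83) = 0.17
((~~p1 -> ~p2) -> (((~~p1 -> ((p1 | ~p2) -> (~p1 -> ~p2))) & ~~p2) & ~p2)): min(1, 1 − 1 + 0.17) = 0.17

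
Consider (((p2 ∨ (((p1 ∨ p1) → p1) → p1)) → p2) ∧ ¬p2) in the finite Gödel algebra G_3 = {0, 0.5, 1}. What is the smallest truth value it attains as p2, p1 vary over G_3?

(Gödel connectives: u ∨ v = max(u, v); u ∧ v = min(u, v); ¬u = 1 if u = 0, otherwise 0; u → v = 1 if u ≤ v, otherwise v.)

0.00

The minimum is attained at p2 = 0, p1 = 0.5:
  (p1 ∨ p1) = max(0.5, 0.5) = 0.5
  ((p1 ∨ p1) → p1): 0.5 ≤ 0.5, so result = 1
  (((p1 ∨ p1) → p1) → p1): 1 > 0.5, so result = 0.5
  (p2 ∨ (((p1 ∨ p1) → p1) → p1)) = max(0, 0.5) = 0.5
  ((p2 ∨ (((p1 ∨ p1) → p1) → p1)) → p2): 0.5 > 0, so result = 0
  ¬p2: Gödel ¬ of 0 = 1 (operand is 0)
  (((p2 ∨ (((p1 ∨ p1) → p1) → p1)) → p2) ∧ ¬p2) = min(0, 1) = 0
Checking all 9 assignments confirms none give a value below 0.00.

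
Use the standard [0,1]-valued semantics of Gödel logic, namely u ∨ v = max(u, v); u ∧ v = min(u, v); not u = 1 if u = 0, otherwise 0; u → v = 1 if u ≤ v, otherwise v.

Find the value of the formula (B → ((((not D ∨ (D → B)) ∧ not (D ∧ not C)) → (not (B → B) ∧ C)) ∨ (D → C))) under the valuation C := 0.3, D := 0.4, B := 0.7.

not D: Gödel ¬ of 0.4 = 0 (operand ≠ 0)
(D → B): 0.4 ≤ 0.7, so result = 1
(not D ∨ (D → B)) = max(0, 1) = 1
not C: Gödel ¬ of 0.3 = 0 (operand ≠ 0)
(D ∧ not C) = min(0.4, 0) = 0
not (D ∧ not C): Gödel ¬ of 0 = 1 (operand is 0)
((not D ∨ (D → B)) ∧ not (D ∧ not C)) = min(1, 1) = 1
(B → B): 0.7 ≤ 0.7, so result = 1
not (B → B): Gödel ¬ of 1 = 0 (operand ≠ 0)
(not (B → B) ∧ C) = min(0, 0.3) = 0
(((not D ∨ (D → B)) ∧ not (D ∧ not C)) → (not (B → B) ∧ C)): 1 > 0, so result = 0
(D → C): 0.4 > 0.3, so result = 0.3
((((not D ∨ (D → B)) ∧ not (D ∧ not C)) → (not (B → B) ∧ C)) ∨ (D → C)) = max(0, 0.3) = 0.3
(B → ((((not D ∨ (D → B)) ∧ not (D ∧ not C)) → (not (B → B) ∧ C)) ∨ (D → C))): 0.7 > 0.3, so result = 0.3

0.30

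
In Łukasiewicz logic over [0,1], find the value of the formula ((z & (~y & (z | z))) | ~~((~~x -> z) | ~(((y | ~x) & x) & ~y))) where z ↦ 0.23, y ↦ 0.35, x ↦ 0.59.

~y: Łukasiewicz ¬ gives 1 − 0.35 = 0.65
(z | z) = max(0.23, 0.23) = 0.23
(~y & (z | z)) = min(0.65, 0.23) = 0.23
(z & (~y & (z | z))) = min(0.23, 0.23) = 0.23
~x: Łukasiewicz ¬ gives 1 − 0.59 = 0.41
~~x: Łukasiewicz ¬ gives 1 − 0.41 = 0.59
(~~x -> z): min(1, 1 − 0.59 + 0.23) = 0.64
~x: Łukasiewicz ¬ gives 1 − 0.59 = 0.41
(y | ~x) = max(0.35, 0.41) = 0.41
((y | ~x) & x) = min(0.41, 0.59) = 0.41
~y: Łukasiewicz ¬ gives 1 − 0.35 = 0.65
(((y | ~x) & x) & ~y) = min(0.41, 0.65) = 0.41
~(((y | ~x) & x) & ~y): Łukasiewicz ¬ gives 1 − 0.41 = 0.59
((~~x -> z) | ~(((y | ~x) & x) & ~y)) = max(0.64, 0.59) = 0.64
~((~~x -> z) | ~(((y | ~x) & x) & ~y)): Łukasiewicz ¬ gives 1 − 0.64 = 0.36
~~((~~x -> z) | ~(((y | ~x) & x) & ~y)): Łukasiewicz ¬ gives 1 − 0.36 = 0.64
((z & (~y & (z | z))) | ~~((~~x -> z) | ~(((y | ~x) & x) & ~y))) = max(0.23, 0.64) = 0.64

0.64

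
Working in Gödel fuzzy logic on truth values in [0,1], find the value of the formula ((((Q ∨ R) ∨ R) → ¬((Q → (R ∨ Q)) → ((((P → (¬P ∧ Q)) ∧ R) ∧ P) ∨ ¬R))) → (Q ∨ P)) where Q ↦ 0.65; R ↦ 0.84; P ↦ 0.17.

(Q ∨ R) = max(0.65, 0.84) = 0.84
((Q ∨ R) ∨ R) = max(0.84, 0.84) = 0.84
(R ∨ Q) = max(0.84, 0.65) = 0.84
(Q → (R ∨ Q)): 0.65 ≤ 0.84, so result = 1
¬P: Gödel ¬ of 0.17 = 0 (operand ≠ 0)
(¬P ∧ Q) = min(0, 0.65) = 0
(P → (¬P ∧ Q)): 0.17 > 0, so result = 0
((P → (¬P ∧ Q)) ∧ R) = min(0, 0.84) = 0
(((P → (¬P ∧ Q)) ∧ R) ∧ P) = min(0, 0.17) = 0
¬R: Gödel ¬ of 0.84 = 0 (operand ≠ 0)
((((P → (¬P ∧ Q)) ∧ R) ∧ P) ∨ ¬R) = max(0, 0) = 0
((Q → (R ∨ Q)) → ((((P → (¬P ∧ Q)) ∧ R) ∧ P) ∨ ¬R)): 1 > 0, so result = 0
¬((Q → (R ∨ Q)) → ((((P → (¬P ∧ Q)) ∧ R) ∧ P) ∨ ¬R)): Gödel ¬ of 0 = 1 (operand is 0)
(((Q ∨ R) ∨ R) → ¬((Q → (R ∨ Q)) → ((((P → (¬P ∧ Q)) ∧ R) ∧ P) ∨ ¬R))): 0.84 ≤ 1, so result = 1
(Q ∨ P) = max(0.65, 0.17) = 0.65
((((Q ∨ R) ∨ R) → ¬((Q → (R ∨ Q)) → ((((P → (¬P ∧ Q)) ∧ R) ∧ P) ∨ ¬R))) → (Q ∨ P)): 1 > 0.65, so result = 0.65

0.65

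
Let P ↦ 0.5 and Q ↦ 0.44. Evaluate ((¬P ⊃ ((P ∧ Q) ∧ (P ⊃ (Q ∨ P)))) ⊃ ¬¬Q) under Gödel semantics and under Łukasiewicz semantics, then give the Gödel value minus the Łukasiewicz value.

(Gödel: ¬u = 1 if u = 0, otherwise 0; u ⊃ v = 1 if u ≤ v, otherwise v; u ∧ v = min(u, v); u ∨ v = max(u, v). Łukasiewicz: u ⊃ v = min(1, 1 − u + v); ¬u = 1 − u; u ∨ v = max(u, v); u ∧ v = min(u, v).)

0.50

Gödel evaluation:
  ¬P: Gödel ¬ of 0.5 = 0 (operand ≠ 0)
  (P ∧ Q) = min(0.5, 0.44) = 0.44
  (Q ∨ P) = max(0.44, 0.5) = 0.5
  (P ⊃ (Q ∨ P)): 0.5 ≤ 0.5, so result = 1
  ((P ∧ Q) ∧ (P ⊃ (Q ∨ P))) = min(0.44, 1) = 0.44
  (¬P ⊃ ((P ∧ Q) ∧ (P ⊃ (Q ∨ P)))): 0 ≤ 0.44, so result = 1
  ¬Q: Gödel ¬ of 0.44 = 0 (operand ≠ 0)
  ¬¬Q: Gödel ¬ of 0 = 1 (operand is 0)
  ((¬P ⊃ ((P ∧ Q) ∧ (P ⊃ (Q ∨ P)))) ⊃ ¬¬Q): 1 ≤ 1, so result = 1
  Gödel value = 1
Łukasiewicz evaluation:
  ¬P: Łukasiewicz ¬ gives 1 − 0.5 = 0.5
  (P ∧ Q) = min(0.5, 0.44) = 0.44
  (Q ∨ P) = max(0.44, 0.5) = 0.5
  (P ⊃ (Q ∨ P)): min(1, 1 − 0.5 + 0.5) = 1
  ((P ∧ Q) ∧ (P ⊃ (Q ∨ P))) = min(0.44, 1) = 0.44
  (¬P ⊃ ((P ∧ Q) ∧ (P ⊃ (Q ∨ P)))): min(1, 1 − 0.5 + 0.44) = 0.94
  ¬Q: Łukasiewicz ¬ gives 1 − 0.44 = 0.56
  ¬¬Q: Łukasiewicz ¬ gives 1 − 0.56 = 0.44
  ((¬P ⊃ ((P ∧ Q) ∧ (P ⊃ (Q ∨ P)))) ⊃ ¬¬Q): min(1, 1 − 0.94 + 0.44) = 0.5
  Łukasiewicz value = 0.5
Difference: 1 − 0.5 = 0.50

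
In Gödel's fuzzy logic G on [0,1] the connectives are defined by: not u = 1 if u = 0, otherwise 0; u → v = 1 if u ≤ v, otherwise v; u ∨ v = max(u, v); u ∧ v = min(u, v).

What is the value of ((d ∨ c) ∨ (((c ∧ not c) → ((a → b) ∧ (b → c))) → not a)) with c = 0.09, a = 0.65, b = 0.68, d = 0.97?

(d ∨ c) = max(0.97, 0.09) = 0.97
not c: Gödel ¬ of 0.09 = 0 (operand ≠ 0)
(c ∧ not c) = min(0.09, 0) = 0
(a → b): 0.65 ≤ 0.68, so result = 1
(b → c): 0.68 > 0.09, so result = 0.09
((a → b) ∧ (b → c)) = min(1, 0.09) = 0.09
((c ∧ not c) → ((a → b) ∧ (b → c))): 0 ≤ 0.09, so result = 1
not a: Gödel ¬ of 0.65 = 0 (operand ≠ 0)
(((c ∧ not c) → ((a → b) ∧ (b → c))) → not a): 1 > 0, so result = 0
((d ∨ c) ∨ (((c ∧ not c) → ((a → b) ∧ (b → c))) → not a)) = max(0.97, 0) = 0.97

0.97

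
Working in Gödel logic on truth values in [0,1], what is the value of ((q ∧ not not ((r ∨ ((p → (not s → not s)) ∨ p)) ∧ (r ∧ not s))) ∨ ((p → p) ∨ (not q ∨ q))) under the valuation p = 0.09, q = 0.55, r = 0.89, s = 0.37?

1.00

not s: Gödel ¬ of 0.37 = 0 (operand ≠ 0)
not s: Gödel ¬ of 0.37 = 0 (operand ≠ 0)
(not s → not s): 0 ≤ 0, so result = 1
(p → (not s → not s)): 0.09 ≤ 1, so result = 1
((p → (not s → not s)) ∨ p) = max(1, 0.09) = 1
(r ∨ ((p → (not s → not s)) ∨ p)) = max(0.89, 1) = 1
not s: Gödel ¬ of 0.37 = 0 (operand ≠ 0)
(r ∧ not s) = min(0.89, 0) = 0
((r ∨ ((p → (not s → not s)) ∨ p)) ∧ (r ∧ not s)) = min(1, 0) = 0
not ((r ∨ ((p → (not s → not s)) ∨ p)) ∧ (r ∧ not s)): Gödel ¬ of 0 = 1 (operand is 0)
not not ((r ∨ ((p → (not s → not s)) ∨ p)) ∧ (r ∧ not s)): Gödel ¬ of 1 = 0 (operand ≠ 0)
(q ∧ not not ((r ∨ ((p → (not s → not s)) ∨ p)) ∧ (r ∧ not s))) = min(0.55, 0) = 0
(p → p): 0.09 ≤ 0.09, so result = 1
not q: Gödel ¬ of 0.55 = 0 (operand ≠ 0)
(not q ∨ q) = max(0, 0.55) = 0.55
((p → p) ∨ (not q ∨ q)) = max(1, 0.55) = 1
((q ∧ not not ((r ∨ ((p → (not s → not s)) ∨ p)) ∧ (r ∧ not s))) ∨ ((p → p) ∨ (not q ∨ q))) = max(0, 1) = 1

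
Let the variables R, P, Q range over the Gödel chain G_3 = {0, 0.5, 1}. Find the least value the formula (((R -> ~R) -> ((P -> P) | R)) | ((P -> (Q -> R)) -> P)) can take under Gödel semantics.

1.00

Every assignment gives 1. For instance at R = 0, P = 0, Q = 0:
  ~R: Gödel ¬ of 0 = 1 (operand is 0)
  (R -> ~R): 0 ≤ 1, so result = 1
  (P -> P): 0 ≤ 0, so result = 1
  ((P -> P) | R) = max(1, 0) = 1
  ((R -> ~R) -> ((P -> P) | R)): 1 ≤ 1, so result = 1
  (Q -> R): 0 ≤ 0, so result = 1
  (P -> (Q -> R)): 0 ≤ 1, so result = 1
  ((P -> (Q -> R)) -> P): 1 > 0, so result = 0
  (((R -> ~R) -> ((P -> P) | R)) | ((P -> (Q -> R)) -> P)) = max(1, 0) = 1
All 27 assignments give value 1 — the formula is a G_3-tautology.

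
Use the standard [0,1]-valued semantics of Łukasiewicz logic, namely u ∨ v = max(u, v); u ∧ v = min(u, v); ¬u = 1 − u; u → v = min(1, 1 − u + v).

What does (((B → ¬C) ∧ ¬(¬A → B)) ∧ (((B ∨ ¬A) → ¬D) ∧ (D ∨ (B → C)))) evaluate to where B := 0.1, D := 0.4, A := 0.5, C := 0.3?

0.40

¬C: Łukasiewicz ¬ gives 1 − 0.3 = 0.7
(B → ¬C): min(1, 1 − 0.1 + 0.7) = 1
¬A: Łukasiewicz ¬ gives 1 − 0.5 = 0.5
(¬A → B): min(1, 1 − 0.5 + 0.1) = 0.6
¬(¬A → B): Łukasiewicz ¬ gives 1 − 0.6 = 0.4
((B → ¬C) ∧ ¬(¬A → B)) = min(1, 0.4) = 0.4
¬A: Łukasiewicz ¬ gives 1 − 0.5 = 0.5
(B ∨ ¬A) = max(0.1, 0.5) = 0.5
¬D: Łukasiewicz ¬ gives 1 − 0.4 = 0.6
((B ∨ ¬A) → ¬D): min(1, 1 − 0.5 + 0.6) = 1
(B → C): min(1, 1 − 0.1 + 0.3) = 1
(D ∨ (B → C)) = max(0.4, 1) = 1
(((B ∨ ¬A) → ¬D) ∧ (D ∨ (B → C))) = min(1, 1) = 1
(((B → ¬C) ∧ ¬(¬A → B)) ∧ (((B ∨ ¬A) → ¬D) ∧ (D ∨ (B → C)))) = min(0.4, 1) = 0.4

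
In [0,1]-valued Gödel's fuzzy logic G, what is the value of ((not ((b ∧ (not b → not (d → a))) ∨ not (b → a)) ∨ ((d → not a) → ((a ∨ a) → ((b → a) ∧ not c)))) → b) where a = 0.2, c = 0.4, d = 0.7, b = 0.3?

not b: Gödel ¬ of 0.3 = 0 (operand ≠ 0)
(d → a): 0.7 > 0.2, so result = 0.2
not (d → a): Gödel ¬ of 0.2 = 0 (operand ≠ 0)
(not b → not (d → a)): 0 ≤ 0, so result = 1
(b ∧ (not b → not (d → a))) = min(0.3, 1) = 0.3
(b → a): 0.3 > 0.2, so result = 0.2
not (b → a): Gödel ¬ of 0.2 = 0 (operand ≠ 0)
((b ∧ (not b → not (d → a))) ∨ not (b → a)) = max(0.3, 0) = 0.3
not ((b ∧ (not b → not (d → a))) ∨ not (b → a)): Gödel ¬ of 0.3 = 0 (operand ≠ 0)
not a: Gödel ¬ of 0.2 = 0 (operand ≠ 0)
(d → not a): 0.7 > 0, so result = 0
(a ∨ a) = max(0.2, 0.2) = 0.2
(b → a): 0.3 > 0.2, so result = 0.2
not c: Gödel ¬ of 0.4 = 0 (operand ≠ 0)
((b → a) ∧ not c) = min(0.2, 0) = 0
((a ∨ a) → ((b → a) ∧ not c)): 0.2 > 0, so result = 0
((d → not a) → ((a ∨ a) → ((b → a) ∧ not c))): 0 ≤ 0, so result = 1
(not ((b ∧ (not b → not (d → a))) ∨ not (b → a)) ∨ ((d → not a) → ((a ∨ a) → ((b → a) ∧ not c)))) = max(0, 1) = 1
((not ((b ∧ (not b → not (d → a))) ∨ not (b → a)) ∨ ((d → not a) → ((a ∨ a) → ((b → a) ∧ not c)))) → b): 1 > 0.3, so result = 0.3

0.30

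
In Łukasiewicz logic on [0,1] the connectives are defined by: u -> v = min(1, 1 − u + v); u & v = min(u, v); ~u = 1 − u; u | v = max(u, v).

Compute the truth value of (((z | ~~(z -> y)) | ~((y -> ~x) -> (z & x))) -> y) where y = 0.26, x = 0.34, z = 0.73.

(z -> y): min(1, 1 − 0.73 + 0.26) = 0.53
~(z -> y): Łukasiewicz ¬ gives 1 − 0.53 = 0.47
~~(z -> y): Łukasiewicz ¬ gives 1 − 0.47 = 0.53
(z | ~~(z -> y)) = max(0.73, 0.53) = 0.73
~x: Łukasiewicz ¬ gives 1 − 0.34 = 0.66
(y -> ~x): min(1, 1 − 0.26 + 0.66) = 1
(z & x) = min(0.73, 0.34) = 0.34
((y -> ~x) -> (z & x)): min(1, 1 − 1 + 0.34) = 0.34
~((y -> ~x) -> (z & x)): Łukasiewicz ¬ gives 1 − 0.34 = 0.66
((z | ~~(z -> y)) | ~((y -> ~x) -> (z & x))) = max(0.73, 0.66) = 0.73
(((z | ~~(z -> y)) | ~((y -> ~x) -> (z & x))) -> y): min(1, 1 − 0.73 + 0.26) = 0.53

0.53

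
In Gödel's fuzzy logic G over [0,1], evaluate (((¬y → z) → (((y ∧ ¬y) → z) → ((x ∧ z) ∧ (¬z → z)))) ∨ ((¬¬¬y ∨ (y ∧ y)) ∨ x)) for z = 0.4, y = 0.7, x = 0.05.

0.70

¬y: Gödel ¬ of 0.7 = 0 (operand ≠ 0)
(¬y → z): 0 ≤ 0.4, so result = 1
¬y: Gödel ¬ of 0.7 = 0 (operand ≠ 0)
(y ∧ ¬y) = min(0.7, 0) = 0
((y ∧ ¬y) → z): 0 ≤ 0.4, so result = 1
(x ∧ z) = min(0.05, 0.4) = 0.05
¬z: Gödel ¬ of 0.4 = 0 (operand ≠ 0)
(¬z → z): 0 ≤ 0.4, so result = 1
((x ∧ z) ∧ (¬z → z)) = min(0.05, 1) = 0.05
(((y ∧ ¬y) → z) → ((x ∧ z) ∧ (¬z → z))): 1 > 0.05, so result = 0.05
((¬y → z) → (((y ∧ ¬y) → z) → ((x ∧ z) ∧ (¬z → z)))): 1 > 0.05, so result = 0.05
¬y: Gödel ¬ of 0.7 = 0 (operand ≠ 0)
¬¬y: Gödel ¬ of 0 = 1 (operand is 0)
¬¬¬y: Gödel ¬ of 1 = 0 (operand ≠ 0)
(y ∧ y) = min(0.7, 0.7) = 0.7
(¬¬¬y ∨ (y ∧ y)) = max(0, 0.7) = 0.7
((¬¬¬y ∨ (y ∧ y)) ∨ x) = max(0.7, 0.05) = 0.7
(((¬y → z) → (((y ∧ ¬y) → z) → ((x ∧ z) ∧ (¬z → z)))) ∨ ((¬¬¬y ∨ (y ∧ y)) ∨ x)) = max(0.05, 0.7) = 0.7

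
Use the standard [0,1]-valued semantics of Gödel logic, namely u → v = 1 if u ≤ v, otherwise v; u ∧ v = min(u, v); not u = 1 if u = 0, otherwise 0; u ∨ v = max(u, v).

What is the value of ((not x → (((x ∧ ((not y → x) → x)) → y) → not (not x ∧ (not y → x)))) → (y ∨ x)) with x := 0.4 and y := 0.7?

not x: Gödel ¬ of 0.4 = 0 (operand ≠ 0)
not y: Gödel ¬ of 0.7 = 0 (operand ≠ 0)
(not y → x): 0 ≤ 0.4, so result = 1
((not y → x) → x): 1 > 0.4, so result = 0.4
(x ∧ ((not y → x) → x)) = min(0.4, 0.4) = 0.4
((x ∧ ((not y → x) → x)) → y): 0.4 ≤ 0.7, so result = 1
not x: Gödel ¬ of 0.4 = 0 (operand ≠ 0)
not y: Gödel ¬ of 0.7 = 0 (operand ≠ 0)
(not y → x): 0 ≤ 0.4, so result = 1
(not x ∧ (not y → x)) = min(0, 1) = 0
not (not x ∧ (not y → x)): Gödel ¬ of 0 = 1 (operand is 0)
(((x ∧ ((not y → x) → x)) → y) → not (not x ∧ (not y → x))): 1 ≤ 1, so result = 1
(not x → (((x ∧ ((not y → x) → x)) → y) → not (not x ∧ (not y → x)))): 0 ≤ 1, so result = 1
(y ∨ x) = max(0.7, 0.4) = 0.7
((not x → (((x ∧ ((not y → x) → x)) → y) → not (not x ∧ (not y → x)))) → (y ∨ x)): 1 > 0.7, so result = 0.7

0.70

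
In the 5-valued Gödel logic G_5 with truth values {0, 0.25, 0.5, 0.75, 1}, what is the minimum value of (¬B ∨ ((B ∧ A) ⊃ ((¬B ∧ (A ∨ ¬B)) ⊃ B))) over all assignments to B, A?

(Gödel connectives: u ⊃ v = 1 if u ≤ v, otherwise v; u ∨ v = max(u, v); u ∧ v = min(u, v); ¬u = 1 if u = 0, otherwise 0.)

1.00

Every assignment gives 1. For instance at B = 0, A = 0:
  ¬B: Gödel ¬ of 0 = 1 (operand is 0)
  (B ∧ A) = min(0, 0) = 0
  ¬B: Gödel ¬ of 0 = 1 (operand is 0)
  ¬B: Gödel ¬ of 0 = 1 (operand is 0)
  (A ∨ ¬B) = max(0, 1) = 1
  (¬B ∧ (A ∨ ¬B)) = min(1, 1) = 1
  ((¬B ∧ (A ∨ ¬B)) ⊃ B): 1 > 0, so result = 0
  ((B ∧ A) ⊃ ((¬B ∧ (A ∨ ¬B)) ⊃ B)): 0 ≤ 0, so result = 1
  (¬B ∨ ((B ∧ A) ⊃ ((¬B ∧ (A ∨ ¬B)) ⊃ B))) = max(1, 1) = 1
All 25 assignments give value 1 — the formula is a G_5-tautology.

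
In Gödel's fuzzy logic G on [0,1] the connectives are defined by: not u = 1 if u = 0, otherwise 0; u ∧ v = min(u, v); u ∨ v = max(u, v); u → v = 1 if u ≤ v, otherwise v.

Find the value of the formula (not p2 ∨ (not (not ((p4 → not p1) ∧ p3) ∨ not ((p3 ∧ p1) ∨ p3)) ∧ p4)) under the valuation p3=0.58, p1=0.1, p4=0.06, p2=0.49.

0.00

not p2: Gödel ¬ of 0.49 = 0 (operand ≠ 0)
not p1: Gödel ¬ of 0.1 = 0 (operand ≠ 0)
(p4 → not p1): 0.06 > 0, so result = 0
((p4 → not p1) ∧ p3) = min(0, 0.58) = 0
not ((p4 → not p1) ∧ p3): Gödel ¬ of 0 = 1 (operand is 0)
(p3 ∧ p1) = min(0.58, 0.1) = 0.1
((p3 ∧ p1) ∨ p3) = max(0.1, 0.58) = 0.58
not ((p3 ∧ p1) ∨ p3): Gödel ¬ of 0.58 = 0 (operand ≠ 0)
(not ((p4 → not p1) ∧ p3) ∨ not ((p3 ∧ p1) ∨ p3)) = max(1, 0) = 1
not (not ((p4 → not p1) ∧ p3) ∨ not ((p3 ∧ p1) ∨ p3)): Gödel ¬ of 1 = 0 (operand ≠ 0)
(not (not ((p4 → not p1) ∧ p3) ∨ not ((p3 ∧ p1) ∨ p3)) ∧ p4) = min(0, 0.06) = 0
(not p2 ∨ (not (not ((p4 → not p1) ∧ p3) ∨ not ((p3 ∧ p1) ∨ p3)) ∧ p4)) = max(0, 0) = 0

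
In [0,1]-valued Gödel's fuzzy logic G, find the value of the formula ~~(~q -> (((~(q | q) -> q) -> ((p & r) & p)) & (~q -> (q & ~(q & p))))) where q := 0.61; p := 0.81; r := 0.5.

1.00

~q: Gödel ¬ of 0.61 = 0 (operand ≠ 0)
(q | q) = max(0.61, 0.61) = 0.61
~(q | q): Gödel ¬ of 0.61 = 0 (operand ≠ 0)
(~(q | q) -> q): 0 ≤ 0.61, so result = 1
(p & r) = min(0.81, 0.5) = 0.5
((p & r) & p) = min(0.5, 0.81) = 0.5
((~(q | q) -> q) -> ((p & r) & p)): 1 > 0.5, so result = 0.5
~q: Gödel ¬ of 0.61 = 0 (operand ≠ 0)
(q & p) = min(0.61, 0.81) = 0.61
~(q & p): Gödel ¬ of 0.61 = 0 (operand ≠ 0)
(q & ~(q & p)) = min(0.61, 0) = 0
(~q -> (q & ~(q & p))): 0 ≤ 0, so result = 1
(((~(q | q) -> q) -> ((p & r) & p)) & (~q -> (q & ~(q & p)))) = min(0.5, 1) = 0.5
(~q -> (((~(q | q) -> q) -> ((p & r) & p)) & (~q -> (q & ~(q & p))))): 0 ≤ 0.5, so result = 1
~(~q -> (((~(q | q) -> q) -> ((p & r) & p)) & (~q -> (q & ~(q & p))))): Gödel ¬ of 1 = 0 (operand ≠ 0)
~~(~q -> (((~(q | q) -> q) -> ((p & r) & p)) & (~q -> (q & ~(q & p))))): Gödel ¬ of 0 = 1 (operand is 0)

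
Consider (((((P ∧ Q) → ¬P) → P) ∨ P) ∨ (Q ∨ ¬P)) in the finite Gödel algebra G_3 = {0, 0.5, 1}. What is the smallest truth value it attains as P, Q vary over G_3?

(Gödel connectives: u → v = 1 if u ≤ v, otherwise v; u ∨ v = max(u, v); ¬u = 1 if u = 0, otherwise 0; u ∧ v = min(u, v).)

0.50

The minimum is attained at P = 0.5, Q = 0:
  (P ∧ Q) = min(0.5, 0) = 0
  ¬P: Gödel ¬ of 0.5 = 0 (operand ≠ 0)
  ((P ∧ Q) → ¬P): 0 ≤ 0, so result = 1
  (((P ∧ Q) → ¬P) → P): 1 > 0.5, so result = 0.5
  ((((P ∧ Q) → ¬P) → P) ∨ P) = max(0.5, 0.5) = 0.5
  ¬P: Gödel ¬ of 0.5 = 0 (operand ≠ 0)
  (Q ∨ ¬P) = max(0, 0) = 0
  (((((P ∧ Q) → ¬P) → P) ∨ P) ∨ (Q ∨ ¬P)) = max(0.5, 0) = 0.5
Checking all 9 assignments confirms none give a value below 0.50.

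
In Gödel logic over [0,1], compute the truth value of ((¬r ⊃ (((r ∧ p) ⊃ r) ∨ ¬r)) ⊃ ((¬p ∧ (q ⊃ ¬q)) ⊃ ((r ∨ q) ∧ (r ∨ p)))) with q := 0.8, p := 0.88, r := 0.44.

¬r: Gödel ¬ of 0.44 = 0 (operand ≠ 0)
(r ∧ p) = min(0.44, 0.88) = 0.44
((r ∧ p) ⊃ r): 0.44 ≤ 0.44, so result = 1
¬r: Gödel ¬ of 0.44 = 0 (operand ≠ 0)
(((r ∧ p) ⊃ r) ∨ ¬r) = max(1, 0) = 1
(¬r ⊃ (((r ∧ p) ⊃ r) ∨ ¬r)): 0 ≤ 1, so result = 1
¬p: Gödel ¬ of 0.88 = 0 (operand ≠ 0)
¬q: Gödel ¬ of 0.8 = 0 (operand ≠ 0)
(q ⊃ ¬q): 0.8 > 0, so result = 0
(¬p ∧ (q ⊃ ¬q)) = min(0, 0) = 0
(r ∨ q) = max(0.44, 0.8) = 0.8
(r ∨ p) = max(0.44, 0.88) = 0.88
((r ∨ q) ∧ (r ∨ p)) = min(0.8, 0.88) = 0.8
((¬p ∧ (q ⊃ ¬q)) ⊃ ((r ∨ q) ∧ (r ∨ p))): 0 ≤ 0.8, so result = 1
((¬r ⊃ (((r ∧ p) ⊃ r) ∨ ¬r)) ⊃ ((¬p ∧ (q ⊃ ¬q)) ⊃ ((r ∨ q) ∧ (r ∨ p)))): 1 ≤ 1, so result = 1

1.00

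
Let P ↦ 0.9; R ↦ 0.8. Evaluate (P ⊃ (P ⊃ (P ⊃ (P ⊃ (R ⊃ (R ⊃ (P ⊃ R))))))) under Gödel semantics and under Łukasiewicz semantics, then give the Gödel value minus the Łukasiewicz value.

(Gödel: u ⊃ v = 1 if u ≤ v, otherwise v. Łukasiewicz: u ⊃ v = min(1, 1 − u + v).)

0.00

Gödel evaluation:
  (P ⊃ R): 0.9 > 0.8, so result = 0.8
  (R ⊃ (P ⊃ R)): 0.8 ≤ 0.8, so result = 1
  (R ⊃ (R ⊃ (P ⊃ R))): 0.8 ≤ 1, so result = 1
  (P ⊃ (R ⊃ (R ⊃ (P ⊃ R)))): 0.9 ≤ 1, so result = 1
  (P ⊃ (P ⊃ (R ⊃ (R ⊃ (P ⊃ R))))): 0.9 ≤ 1, so result = 1
  (P ⊃ (P ⊃ (P ⊃ (R ⊃ (R ⊃ (P ⊃ R)))))): 0.9 ≤ 1, so result = 1
  (P ⊃ (P ⊃ (P ⊃ (P ⊃ (R ⊃ (R ⊃ (P ⊃ R))))))): 0.9 ≤ 1, so result = 1
  Gödel value = 1
Łukasiewicz evaluation:
  (P ⊃ R): min(1, 1 − 0.9 + 0.8) = 0.9
  (R ⊃ (P ⊃ R)): min(1, 1 − 0.8 + 0.9) = 1
  (R ⊃ (R ⊃ (P ⊃ R))): min(1, 1 − 0.8 + 1) = 1
  (P ⊃ (R ⊃ (R ⊃ (P ⊃ R)))): min(1, 1 − 0.9 + 1) = 1
  (P ⊃ (P ⊃ (R ⊃ (R ⊃ (P ⊃ R))))): min(1, 1 − 0.9 + 1) = 1
  (P ⊃ (P ⊃ (P ⊃ (R ⊃ (R ⊃ (P ⊃ R)))))): min(1, 1 − 0.9 + 1) = 1
  (P ⊃ (P ⊃ (P ⊃ (P ⊃ (R ⊃ (R ⊃ (P ⊃ R))))))): min(1, 1 − 0.9 + 1) = 1
  Łukasiewicz value = 1
Difference: 1 − 1 = 0.00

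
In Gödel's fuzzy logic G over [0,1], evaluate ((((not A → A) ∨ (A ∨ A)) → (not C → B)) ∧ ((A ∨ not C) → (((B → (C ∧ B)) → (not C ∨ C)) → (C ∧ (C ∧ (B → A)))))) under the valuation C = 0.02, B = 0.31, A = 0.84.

0.02

not A: Gödel ¬ of 0.84 = 0 (operand ≠ 0)
(not A → A): 0 ≤ 0.84, so result = 1
(A ∨ A) = max(0.84, 0.84) = 0.84
((not A → A) ∨ (A ∨ A)) = max(1, 0.84) = 1
not C: Gödel ¬ of 0.02 = 0 (operand ≠ 0)
(not C → B): 0 ≤ 0.31, so result = 1
(((not A → A) ∨ (A ∨ A)) → (not C → B)): 1 ≤ 1, so result = 1
not C: Gödel ¬ of 0.02 = 0 (operand ≠ 0)
(A ∨ not C) = max(0.84, 0) = 0.84
(C ∧ B) = min(0.02, 0.31) = 0.02
(B → (C ∧ B)): 0.31 > 0.02, so result = 0.02
not C: Gödel ¬ of 0.02 = 0 (operand ≠ 0)
(not C ∨ C) = max(0, 0.02) = 0.02
((B → (C ∧ B)) → (not C ∨ C)): 0.02 ≤ 0.02, so result = 1
(B → A): 0.31 ≤ 0.84, so result = 1
(C ∧ (B → A)) = min(0.02, 1) = 0.02
(C ∧ (C ∧ (B → A))) = min(0.02, 0.02) = 0.02
(((B → (C ∧ B)) → (not C ∨ C)) → (C ∧ (C ∧ (B → A)))): 1 > 0.02, so result = 0.02
((A ∨ not C) → (((B → (C ∧ B)) → (not C ∨ C)) → (C ∧ (C ∧ (B → A))))): 0.84 > 0.02, so result = 0.02
((((not A → A) ∨ (A ∨ A)) → (not C → B)) ∧ ((A ∨ not C) → (((B → (C ∧ B)) → (not C ∨ C)) → (C ∧ (C ∧ (B → A)))))) = min(1, 0.02) = 0.02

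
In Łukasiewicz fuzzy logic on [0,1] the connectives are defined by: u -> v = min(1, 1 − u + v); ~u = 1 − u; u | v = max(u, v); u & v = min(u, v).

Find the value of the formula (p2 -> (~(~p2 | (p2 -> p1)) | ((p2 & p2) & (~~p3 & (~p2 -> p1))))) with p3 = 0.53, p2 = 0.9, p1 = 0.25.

0.75

~p2: Łukasiewicz ¬ gives 1 − 0.9 = 0.1
(p2 -> p1): min(1, 1 − 0.9 + 0.25) = 0.35
(~p2 | (p2 -> p1)) = max(0.1, 0.35) = 0.35
~(~p2 | (p2 -> p1)): Łukasiewicz ¬ gives 1 − 0.35 = 0.65
(p2 & p2) = min(0.9, 0.9) = 0.9
~p3: Łukasiewicz ¬ gives 1 − 0.53 = 0.47
~~p3: Łukasiewicz ¬ gives 1 − 0.47 = 0.53
~p2: Łukasiewicz ¬ gives 1 − 0.9 = 0.1
(~p2 -> p1): min(1, 1 − 0.1 + 0.25) = 1
(~~p3 & (~p2 -> p1)) = min(0.53, 1) = 0.53
((p2 & p2) & (~~p3 & (~p2 -> p1))) = min(0.9, 0.53) = 0.53
(~(~p2 | (p2 -> p1)) | ((p2 & p2) & (~~p3 & (~p2 -> p1)))) = max(0.65, 0.53) = 0.65
(p2 -> (~(~p2 | (p2 -> p1)) | ((p2 & p2) & (~~p3 & (~p2 -> p1))))): min(1, 1 − 0.9 + 0.65) = 0.75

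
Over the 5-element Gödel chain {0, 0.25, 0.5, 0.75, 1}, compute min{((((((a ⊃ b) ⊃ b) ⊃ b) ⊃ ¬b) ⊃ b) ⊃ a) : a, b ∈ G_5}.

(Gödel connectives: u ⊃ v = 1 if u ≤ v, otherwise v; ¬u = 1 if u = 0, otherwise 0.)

0.00

The minimum is attained at a = 0, b = 0.25:
  (a ⊃ b): 0 ≤ 0.25, so result = 1
  ((a ⊃ b) ⊃ b): 1 > 0.25, so result = 0.25
  (((a ⊃ b) ⊃ b) ⊃ b): 0.25 ≤ 0.25, so result = 1
  ¬b: Gödel ¬ of 0.25 = 0 (operand ≠ 0)
  ((((a ⊃ b) ⊃ b) ⊃ b) ⊃ ¬b): 1 > 0, so result = 0
  (((((a ⊃ b) ⊃ b) ⊃ b) ⊃ ¬b) ⊃ b): 0 ≤ 0.25, so result = 1
  ((((((a ⊃ b) ⊃ b) ⊃ b) ⊃ ¬b) ⊃ b) ⊃ a): 1 > 0, so result = 0
Checking all 25 assignments confirms none give a value below 0.00.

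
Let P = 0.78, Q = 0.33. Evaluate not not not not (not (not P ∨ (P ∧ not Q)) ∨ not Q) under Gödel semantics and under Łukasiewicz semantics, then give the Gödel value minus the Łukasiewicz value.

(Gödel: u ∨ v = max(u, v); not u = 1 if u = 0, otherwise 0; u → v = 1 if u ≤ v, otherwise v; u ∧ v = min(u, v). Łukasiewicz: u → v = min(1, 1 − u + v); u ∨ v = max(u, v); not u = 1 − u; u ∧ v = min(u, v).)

Gödel evaluation:
  not P: Gödel ¬ of 0.78 = 0 (operand ≠ 0)
  not Q: Gödel ¬ of 0.33 = 0 (operand ≠ 0)
  (P ∧ not Q) = min(0.78, 0) = 0
  (not P ∨ (P ∧ not Q)) = max(0, 0) = 0
  not (not P ∨ (P ∧ not Q)): Gödel ¬ of 0 = 1 (operand is 0)
  not Q: Gödel ¬ of 0.33 = 0 (operand ≠ 0)
  (not (not P ∨ (P ∧ not Q)) ∨ not Q) = max(1, 0) = 1
  not (not (not P ∨ (P ∧ not Q)) ∨ not Q): Gödel ¬ of 1 = 0 (operand ≠ 0)
  not not (not (not P ∨ (P ∧ not Q)) ∨ not Q): Gödel ¬ of 0 = 1 (operand is 0)
  not not not (not (not P ∨ (P ∧ not Q)) ∨ not Q): Gödel ¬ of 1 = 0 (operand ≠ 0)
  not not not not (not (not P ∨ (P ∧ not Q)) ∨ not Q): Gödel ¬ of 0 = 1 (operand is 0)
  Gödel value = 1
Łukasiewicz evaluation:
  not P: Łukasiewicz ¬ gives 1 − 0.78 = 0.22
  not Q: Łukasiewicz ¬ gives 1 − 0.33 = 0.67
  (P ∧ not Q) = min(0.78, 0.67) = 0.67
  (not P ∨ (P ∧ not Q)) = max(0.22, 0.67) = 0.67
  not (not P ∨ (P ∧ not Q)): Łukasiewicz ¬ gives 1 − 0.67 = 0.33
  not Q: Łukasiewicz ¬ gives 1 − 0.33 = 0.67
  (not (not P ∨ (P ∧ not Q)) ∨ not Q) = max(0.33, 0.67) = 0.67
  not (not (not P ∨ (P ∧ not Q)) ∨ not Q): Łukasiewicz ¬ gives 1 − 0.67 = 0.33
  not not (not (not P ∨ (P ∧ not Q)) ∨ not Q): Łukasiewicz ¬ gives 1 − 0.33 = 0.67
  not not not (not (not P ∨ (P ∧ not Q)) ∨ not Q): Łukasiewicz ¬ gives 1 − 0.67 = 0.33
  not not not not (not (not P ∨ (P ∧ not Q)) ∨ not Q): Łukasiewicz ¬ gives 1 − 0.33 = 0.67
  Łukasiewicz value = 0.67
Difference: 1 − 0.67 = 0.33

0.33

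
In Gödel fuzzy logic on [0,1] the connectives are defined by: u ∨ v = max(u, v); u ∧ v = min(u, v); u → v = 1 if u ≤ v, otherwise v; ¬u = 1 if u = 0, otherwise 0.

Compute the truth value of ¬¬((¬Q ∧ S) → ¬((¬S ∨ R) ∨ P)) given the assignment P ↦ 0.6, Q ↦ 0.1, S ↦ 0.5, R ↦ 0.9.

¬Q: Gödel ¬ of 0.1 = 0 (operand ≠ 0)
(¬Q ∧ S) = min(0, 0.5) = 0
¬S: Gödel ¬ of 0.5 = 0 (operand ≠ 0)
(¬S ∨ R) = max(0, 0.9) = 0.9
((¬S ∨ R) ∨ P) = max(0.9, 0.6) = 0.9
¬((¬S ∨ R) ∨ P): Gödel ¬ of 0.9 = 0 (operand ≠ 0)
((¬Q ∧ S) → ¬((¬S ∨ R) ∨ P)): 0 ≤ 0, so result = 1
¬((¬Q ∧ S) → ¬((¬S ∨ R) ∨ P)): Gödel ¬ of 1 = 0 (operand ≠ 0)
¬¬((¬Q ∧ S) → ¬((¬S ∨ R) ∨ P)): Gödel ¬ of 0 = 1 (operand is 0)

1.00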